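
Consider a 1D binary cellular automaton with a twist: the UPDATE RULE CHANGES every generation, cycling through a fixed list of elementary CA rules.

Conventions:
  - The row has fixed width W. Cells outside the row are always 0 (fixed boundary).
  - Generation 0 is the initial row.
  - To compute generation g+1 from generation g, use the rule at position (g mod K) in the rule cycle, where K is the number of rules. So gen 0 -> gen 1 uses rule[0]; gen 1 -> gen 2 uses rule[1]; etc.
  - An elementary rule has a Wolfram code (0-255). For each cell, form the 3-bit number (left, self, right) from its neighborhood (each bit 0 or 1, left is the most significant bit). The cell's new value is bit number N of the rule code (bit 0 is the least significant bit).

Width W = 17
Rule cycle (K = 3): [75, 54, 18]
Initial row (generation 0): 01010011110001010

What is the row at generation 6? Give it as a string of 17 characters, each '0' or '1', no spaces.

Gen 0: 01010011110001010
Gen 1 (rule 75): 10000110010110000
Gen 2 (rule 54): 11001001111001000
Gen 3 (rule 18): 00110110000110100
Gen 4 (rule 75): 11110110111110001
Gen 5 (rule 54): 00001001000001011
Gen 6 (rule 18): 00010110100010000

Answer: 00010110100010000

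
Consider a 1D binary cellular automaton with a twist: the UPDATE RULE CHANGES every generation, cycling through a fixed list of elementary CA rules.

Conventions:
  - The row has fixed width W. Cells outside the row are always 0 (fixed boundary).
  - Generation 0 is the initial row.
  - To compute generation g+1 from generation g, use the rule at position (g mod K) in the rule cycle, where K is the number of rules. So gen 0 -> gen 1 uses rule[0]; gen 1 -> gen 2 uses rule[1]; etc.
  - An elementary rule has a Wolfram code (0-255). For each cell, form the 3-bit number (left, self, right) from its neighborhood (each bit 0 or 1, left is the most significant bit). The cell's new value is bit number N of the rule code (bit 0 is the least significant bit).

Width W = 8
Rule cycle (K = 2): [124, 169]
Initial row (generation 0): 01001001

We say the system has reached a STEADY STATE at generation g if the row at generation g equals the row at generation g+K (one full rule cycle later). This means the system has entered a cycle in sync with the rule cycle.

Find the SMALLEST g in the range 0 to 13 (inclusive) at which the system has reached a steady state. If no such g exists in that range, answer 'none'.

Gen 0: 01001001
Gen 1 (rule 124): 01101101
Gen 2 (rule 169): 01011010
Gen 3 (rule 124): 01111111
Gen 4 (rule 169): 01111110
Gen 5 (rule 124): 01000011
Gen 6 (rule 169): 00011010
Gen 7 (rule 124): 00011111
Gen 8 (rule 169): 11011110
Gen 9 (rule 124): 11110011
Gen 10 (rule 169): 11100010
Gen 11 (rule 124): 10110011
Gen 12 (rule 169): 01100010
Gen 13 (rule 124): 01110011
Gen 14 (rule 169): 01100010
Gen 15 (rule 124): 01110011

Answer: 12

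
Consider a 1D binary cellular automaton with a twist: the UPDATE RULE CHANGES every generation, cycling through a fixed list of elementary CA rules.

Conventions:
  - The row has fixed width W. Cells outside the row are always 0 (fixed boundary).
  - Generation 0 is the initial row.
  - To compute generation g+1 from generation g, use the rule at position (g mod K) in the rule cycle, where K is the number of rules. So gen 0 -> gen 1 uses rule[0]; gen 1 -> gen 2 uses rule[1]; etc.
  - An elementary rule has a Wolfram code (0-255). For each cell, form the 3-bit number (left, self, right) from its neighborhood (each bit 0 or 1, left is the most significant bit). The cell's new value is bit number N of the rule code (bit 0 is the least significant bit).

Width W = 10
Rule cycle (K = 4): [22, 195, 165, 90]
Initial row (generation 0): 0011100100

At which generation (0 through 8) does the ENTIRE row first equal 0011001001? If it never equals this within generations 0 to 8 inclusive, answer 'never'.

Answer: never

Derivation:
Gen 0: 0011100100
Gen 1 (rule 22): 0100011110
Gen 2 (rule 195): 1001101110
Gen 3 (rule 165): 1000010100
Gen 4 (rule 90): 0100100010
Gen 5 (rule 22): 1111110111
Gen 6 (rule 195): 0111110011
Gen 7 (rule 165): 0011100000
Gen 8 (rule 90): 0110110000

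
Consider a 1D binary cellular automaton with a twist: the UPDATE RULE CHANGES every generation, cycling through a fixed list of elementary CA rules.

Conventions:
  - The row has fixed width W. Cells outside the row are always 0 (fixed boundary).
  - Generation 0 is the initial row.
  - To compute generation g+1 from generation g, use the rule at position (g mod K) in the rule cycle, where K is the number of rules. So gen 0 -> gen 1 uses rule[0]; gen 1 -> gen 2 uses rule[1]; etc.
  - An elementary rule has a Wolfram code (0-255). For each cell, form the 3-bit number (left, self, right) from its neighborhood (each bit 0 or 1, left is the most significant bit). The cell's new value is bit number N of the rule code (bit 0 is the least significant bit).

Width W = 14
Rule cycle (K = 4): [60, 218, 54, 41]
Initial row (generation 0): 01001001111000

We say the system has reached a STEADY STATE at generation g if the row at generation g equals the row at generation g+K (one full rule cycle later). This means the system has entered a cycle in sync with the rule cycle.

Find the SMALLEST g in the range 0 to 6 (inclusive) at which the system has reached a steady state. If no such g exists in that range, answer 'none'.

Gen 0: 01001001111000
Gen 1 (rule 60): 01101101000100
Gen 2 (rule 218): 11101100101010
Gen 3 (rule 54): 00010011111111
Gen 4 (rule 41): 11000010000000
Gen 5 (rule 60): 10100011000000
Gen 6 (rule 218): 00010111100000
Gen 7 (rule 54): 00111000010000
Gen 8 (rule 41): 10100011000111
Gen 9 (rule 60): 11110010100100
Gen 10 (rule 218): 11111100011010

Answer: none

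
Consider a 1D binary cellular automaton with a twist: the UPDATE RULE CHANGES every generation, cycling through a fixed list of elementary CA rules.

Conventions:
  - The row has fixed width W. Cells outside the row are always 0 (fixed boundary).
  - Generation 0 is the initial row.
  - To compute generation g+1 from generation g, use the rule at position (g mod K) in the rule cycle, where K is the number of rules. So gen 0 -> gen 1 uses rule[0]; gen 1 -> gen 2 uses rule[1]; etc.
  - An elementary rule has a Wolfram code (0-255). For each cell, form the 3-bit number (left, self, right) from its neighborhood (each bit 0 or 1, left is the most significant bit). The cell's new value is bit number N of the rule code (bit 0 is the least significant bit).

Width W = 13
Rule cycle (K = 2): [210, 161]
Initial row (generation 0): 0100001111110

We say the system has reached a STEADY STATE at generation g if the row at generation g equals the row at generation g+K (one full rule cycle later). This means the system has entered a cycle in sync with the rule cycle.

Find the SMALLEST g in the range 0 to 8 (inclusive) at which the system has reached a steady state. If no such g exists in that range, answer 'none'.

Answer: 6

Derivation:
Gen 0: 0100001111110
Gen 1 (rule 210): 1010010111111
Gen 2 (rule 161): 0100001011110
Gen 3 (rule 210): 1010010001111
Gen 4 (rule 161): 0100000100110
Gen 5 (rule 210): 1010001011011
Gen 6 (rule 161): 0100100100100
Gen 7 (rule 210): 1011011011010
Gen 8 (rule 161): 0100100100100
Gen 9 (rule 210): 1011011011010
Gen 10 (rule 161): 0100100100100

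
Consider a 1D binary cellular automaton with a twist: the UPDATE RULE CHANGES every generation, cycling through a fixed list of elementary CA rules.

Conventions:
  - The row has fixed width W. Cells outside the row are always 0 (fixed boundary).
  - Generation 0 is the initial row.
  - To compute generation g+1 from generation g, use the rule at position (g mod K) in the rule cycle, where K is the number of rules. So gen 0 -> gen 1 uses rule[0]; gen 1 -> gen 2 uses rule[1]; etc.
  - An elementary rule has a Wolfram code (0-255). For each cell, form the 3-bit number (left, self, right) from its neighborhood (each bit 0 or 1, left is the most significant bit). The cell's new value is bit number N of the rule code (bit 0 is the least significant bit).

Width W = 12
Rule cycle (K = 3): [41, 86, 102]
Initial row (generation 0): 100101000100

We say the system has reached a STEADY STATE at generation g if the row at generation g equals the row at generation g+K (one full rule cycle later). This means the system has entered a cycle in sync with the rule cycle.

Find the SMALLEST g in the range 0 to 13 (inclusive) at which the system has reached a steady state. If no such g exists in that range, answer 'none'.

Gen 0: 100101000100
Gen 1 (rule 41): 000010010001
Gen 2 (rule 86): 000111111011
Gen 3 (rule 102): 001000001101
Gen 4 (rule 41): 100011101010
Gen 5 (rule 86): 110100101011
Gen 6 (rule 102): 011101111101
Gen 7 (rule 41): 010011000010
Gen 8 (rule 86): 111101100111
Gen 9 (rule 102): 000110101001
Gen 10 (rule 41): 110101010000
Gen 11 (rule 86): 010101011000
Gen 12 (rule 102): 111111101000
Gen 13 (rule 41): 100000010011
Gen 14 (rule 86): 110000111101
Gen 15 (rule 102): 010001000111
Gen 16 (rule 41): 000100010100

Answer: none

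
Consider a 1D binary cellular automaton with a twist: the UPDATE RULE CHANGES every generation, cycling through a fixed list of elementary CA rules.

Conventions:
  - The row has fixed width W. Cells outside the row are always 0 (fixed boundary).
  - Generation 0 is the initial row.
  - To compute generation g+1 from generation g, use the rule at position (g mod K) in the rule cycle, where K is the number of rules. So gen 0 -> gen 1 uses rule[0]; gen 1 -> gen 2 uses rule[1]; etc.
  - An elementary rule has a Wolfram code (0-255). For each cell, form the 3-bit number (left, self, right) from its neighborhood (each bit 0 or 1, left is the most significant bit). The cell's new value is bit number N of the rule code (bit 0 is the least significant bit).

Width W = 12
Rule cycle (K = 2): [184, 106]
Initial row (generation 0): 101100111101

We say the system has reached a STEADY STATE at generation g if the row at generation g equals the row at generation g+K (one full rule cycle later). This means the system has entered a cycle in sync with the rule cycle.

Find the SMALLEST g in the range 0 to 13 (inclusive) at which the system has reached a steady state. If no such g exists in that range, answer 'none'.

Gen 0: 101100111101
Gen 1 (rule 184): 011010111010
Gen 2 (rule 106): 111101101100
Gen 3 (rule 184): 111011011010
Gen 4 (rule 106): 101111111100
Gen 5 (rule 184): 011111111010
Gen 6 (rule 106): 110000001100
Gen 7 (rule 184): 101000001010
Gen 8 (rule 106): 010000010100
Gen 9 (rule 184): 001000001010
Gen 10 (rule 106): 010000010100
Gen 11 (rule 184): 001000001010
Gen 12 (rule 106): 010000010100
Gen 13 (rule 184): 001000001010
Gen 14 (rule 106): 010000010100
Gen 15 (rule 184): 001000001010

Answer: 8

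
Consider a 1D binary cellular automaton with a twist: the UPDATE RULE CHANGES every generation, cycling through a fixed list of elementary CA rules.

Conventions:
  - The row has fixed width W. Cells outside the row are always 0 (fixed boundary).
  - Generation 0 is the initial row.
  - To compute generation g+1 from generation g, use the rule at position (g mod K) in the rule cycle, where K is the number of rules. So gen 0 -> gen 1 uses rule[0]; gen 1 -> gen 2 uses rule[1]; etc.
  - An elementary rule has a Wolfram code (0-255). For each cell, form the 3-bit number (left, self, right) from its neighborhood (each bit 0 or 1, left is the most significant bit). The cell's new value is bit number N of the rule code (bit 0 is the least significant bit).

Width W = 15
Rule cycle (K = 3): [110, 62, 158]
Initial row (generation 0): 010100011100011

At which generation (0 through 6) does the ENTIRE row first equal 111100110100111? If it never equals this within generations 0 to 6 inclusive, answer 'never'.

Gen 0: 010100011100011
Gen 1 (rule 110): 111100110100111
Gen 2 (rule 62): 100011101111100
Gen 3 (rule 158): 110111001111010
Gen 4 (rule 110): 111101011001110
Gen 5 (rule 62): 100011110111001
Gen 6 (rule 158): 110111100110111

Answer: 1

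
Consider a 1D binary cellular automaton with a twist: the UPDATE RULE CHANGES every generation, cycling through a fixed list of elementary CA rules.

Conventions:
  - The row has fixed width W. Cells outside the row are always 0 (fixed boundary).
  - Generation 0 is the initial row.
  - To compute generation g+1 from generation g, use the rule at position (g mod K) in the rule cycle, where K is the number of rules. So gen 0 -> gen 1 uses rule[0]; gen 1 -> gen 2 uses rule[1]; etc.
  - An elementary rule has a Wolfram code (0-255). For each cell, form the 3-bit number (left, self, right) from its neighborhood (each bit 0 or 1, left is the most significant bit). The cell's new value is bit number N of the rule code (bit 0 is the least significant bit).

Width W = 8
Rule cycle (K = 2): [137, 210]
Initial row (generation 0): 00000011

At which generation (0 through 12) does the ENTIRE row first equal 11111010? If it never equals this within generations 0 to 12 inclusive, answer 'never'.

Answer: 1

Derivation:
Gen 0: 00000011
Gen 1 (rule 137): 11111010
Gen 2 (rule 210): 01111001
Gen 3 (rule 137): 01110000
Gen 4 (rule 210): 10111000
Gen 5 (rule 137): 00110011
Gen 6 (rule 210): 01011101
Gen 7 (rule 137): 00011000
Gen 8 (rule 210): 00101100
Gen 9 (rule 137): 10001001
Gen 10 (rule 210): 01010110
Gen 11 (rule 137): 00000100
Gen 12 (rule 210): 00001010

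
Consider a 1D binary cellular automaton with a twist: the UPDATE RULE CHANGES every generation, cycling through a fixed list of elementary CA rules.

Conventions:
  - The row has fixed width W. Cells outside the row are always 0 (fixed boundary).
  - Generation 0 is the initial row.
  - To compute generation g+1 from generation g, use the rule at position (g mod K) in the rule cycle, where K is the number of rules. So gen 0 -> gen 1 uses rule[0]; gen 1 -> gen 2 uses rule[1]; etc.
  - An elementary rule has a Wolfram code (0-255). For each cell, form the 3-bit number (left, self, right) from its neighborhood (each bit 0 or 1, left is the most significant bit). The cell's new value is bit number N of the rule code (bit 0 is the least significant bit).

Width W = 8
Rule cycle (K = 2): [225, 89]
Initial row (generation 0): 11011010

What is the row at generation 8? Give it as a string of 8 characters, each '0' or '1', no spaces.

Gen 0: 11011010
Gen 1 (rule 225): 01101100
Gen 2 (rule 89): 01101111
Gen 3 (rule 225): 00110111
Gen 4 (rule 89): 10110101
Gen 5 (rule 225): 01011010
Gen 6 (rule 89): 00011001
Gen 7 (rule 225): 11001000
Gen 8 (rule 89): 11100111

Answer: 11100111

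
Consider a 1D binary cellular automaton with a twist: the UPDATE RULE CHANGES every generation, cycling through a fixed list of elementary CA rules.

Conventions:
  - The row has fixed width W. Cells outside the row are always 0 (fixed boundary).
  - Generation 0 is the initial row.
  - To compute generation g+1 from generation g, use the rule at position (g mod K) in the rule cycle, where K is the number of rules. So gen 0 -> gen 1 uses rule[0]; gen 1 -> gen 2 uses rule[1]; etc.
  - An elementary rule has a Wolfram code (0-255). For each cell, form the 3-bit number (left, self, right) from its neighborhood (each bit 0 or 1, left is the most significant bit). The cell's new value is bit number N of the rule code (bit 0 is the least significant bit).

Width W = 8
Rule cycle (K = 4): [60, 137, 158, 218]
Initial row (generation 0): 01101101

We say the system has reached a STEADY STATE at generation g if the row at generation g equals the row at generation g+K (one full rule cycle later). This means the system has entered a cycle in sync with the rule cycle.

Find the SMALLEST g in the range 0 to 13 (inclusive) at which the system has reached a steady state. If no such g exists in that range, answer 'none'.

Gen 0: 01101101
Gen 1 (rule 60): 01011011
Gen 2 (rule 137): 00010010
Gen 3 (rule 158): 00111111
Gen 4 (rule 218): 01111111
Gen 5 (rule 60): 01000000
Gen 6 (rule 137): 00011111
Gen 7 (rule 158): 00111110
Gen 8 (rule 218): 01111111
Gen 9 (rule 60): 01000000
Gen 10 (rule 137): 00011111
Gen 11 (rule 158): 00111110
Gen 12 (rule 218): 01111111
Gen 13 (rule 60): 01000000
Gen 14 (rule 137): 00011111
Gen 15 (rule 158): 00111110
Gen 16 (rule 218): 01111111
Gen 17 (rule 60): 01000000

Answer: 4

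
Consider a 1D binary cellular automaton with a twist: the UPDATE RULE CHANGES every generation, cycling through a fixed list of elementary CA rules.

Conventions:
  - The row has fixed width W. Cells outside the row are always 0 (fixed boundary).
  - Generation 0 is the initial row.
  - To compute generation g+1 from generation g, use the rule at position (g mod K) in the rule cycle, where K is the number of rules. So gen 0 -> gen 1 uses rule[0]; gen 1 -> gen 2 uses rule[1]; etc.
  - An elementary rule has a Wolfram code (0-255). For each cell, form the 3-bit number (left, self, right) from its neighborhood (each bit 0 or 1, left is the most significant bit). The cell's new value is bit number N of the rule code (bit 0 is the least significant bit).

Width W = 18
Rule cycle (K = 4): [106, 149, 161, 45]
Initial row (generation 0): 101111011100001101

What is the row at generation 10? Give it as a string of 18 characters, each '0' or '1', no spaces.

Gen 0: 101111011100001101
Gen 1 (rule 106): 011001110100011110
Gen 2 (rule 149): 000100100111001101
Gen 3 (rule 161): 110000000010000010
Gen 4 (rule 45): 100111111010111010
Gen 5 (rule 106): 001100001101101100
Gen 6 (rule 149): 100011100000000011
Gen 7 (rule 161): 001001001111111000
Gen 8 (rule 45): 101001001000000011
Gen 9 (rule 106): 010010010000000111
Gen 10 (rule 149): 011011011111110010

Answer: 011011011111110010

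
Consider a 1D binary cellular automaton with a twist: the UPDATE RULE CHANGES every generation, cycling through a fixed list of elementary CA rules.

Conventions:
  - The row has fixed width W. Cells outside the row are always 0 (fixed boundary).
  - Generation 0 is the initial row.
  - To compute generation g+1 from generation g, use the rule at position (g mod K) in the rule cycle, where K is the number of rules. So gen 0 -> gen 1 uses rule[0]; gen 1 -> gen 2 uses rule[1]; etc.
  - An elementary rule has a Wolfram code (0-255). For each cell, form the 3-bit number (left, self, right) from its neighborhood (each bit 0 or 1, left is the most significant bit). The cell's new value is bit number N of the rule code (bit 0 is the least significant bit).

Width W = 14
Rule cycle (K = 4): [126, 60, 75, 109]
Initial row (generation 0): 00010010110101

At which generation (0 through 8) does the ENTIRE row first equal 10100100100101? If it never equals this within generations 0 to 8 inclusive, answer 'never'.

Answer: 8

Derivation:
Gen 0: 00010010110101
Gen 1 (rule 126): 00111111111111
Gen 2 (rule 60): 00100000000000
Gen 3 (rule 75): 11001111111111
Gen 4 (rule 109): 11001000000001
Gen 5 (rule 126): 11111100000011
Gen 6 (rule 60): 10000010000010
Gen 7 (rule 75): 00111100111100
Gen 8 (rule 109): 10100100100101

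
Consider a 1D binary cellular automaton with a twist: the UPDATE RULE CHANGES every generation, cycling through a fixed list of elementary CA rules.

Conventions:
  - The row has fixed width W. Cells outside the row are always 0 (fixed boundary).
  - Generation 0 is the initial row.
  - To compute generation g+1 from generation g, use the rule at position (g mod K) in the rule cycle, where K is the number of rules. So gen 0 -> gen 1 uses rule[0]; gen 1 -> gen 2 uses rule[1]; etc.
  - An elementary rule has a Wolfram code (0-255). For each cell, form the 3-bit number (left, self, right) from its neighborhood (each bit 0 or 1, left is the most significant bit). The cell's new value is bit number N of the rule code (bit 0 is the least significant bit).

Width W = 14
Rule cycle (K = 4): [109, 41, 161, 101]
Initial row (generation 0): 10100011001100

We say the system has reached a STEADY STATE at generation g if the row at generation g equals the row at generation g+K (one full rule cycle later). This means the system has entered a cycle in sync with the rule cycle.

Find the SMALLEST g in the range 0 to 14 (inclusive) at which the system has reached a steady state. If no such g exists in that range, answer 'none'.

Answer: none

Derivation:
Gen 0: 10100011001100
Gen 1 (rule 109): 11101011001101
Gen 2 (rule 41): 10010110001010
Gen 3 (rule 161): 00001000100100
Gen 4 (rule 101): 11101010100101
Gen 5 (rule 109): 10111111100111
Gen 6 (rule 41): 01100000000100
Gen 7 (rule 161): 00001111110001
Gen 8 (rule 101): 11100000010101
Gen 9 (rule 109): 10101111011111
Gen 10 (rule 41): 01011000110000
Gen 11 (rule 161): 00100010000111
Gen 12 (rule 101): 10101010110001
Gen 13 (rule 109): 11111111110101
Gen 14 (rule 41): 10000000001010
Gen 15 (rule 161): 00111111100100
Gen 16 (rule 101): 10000000100101
Gen 17 (rule 109): 10111110100111
Gen 18 (rule 41): 01100001000100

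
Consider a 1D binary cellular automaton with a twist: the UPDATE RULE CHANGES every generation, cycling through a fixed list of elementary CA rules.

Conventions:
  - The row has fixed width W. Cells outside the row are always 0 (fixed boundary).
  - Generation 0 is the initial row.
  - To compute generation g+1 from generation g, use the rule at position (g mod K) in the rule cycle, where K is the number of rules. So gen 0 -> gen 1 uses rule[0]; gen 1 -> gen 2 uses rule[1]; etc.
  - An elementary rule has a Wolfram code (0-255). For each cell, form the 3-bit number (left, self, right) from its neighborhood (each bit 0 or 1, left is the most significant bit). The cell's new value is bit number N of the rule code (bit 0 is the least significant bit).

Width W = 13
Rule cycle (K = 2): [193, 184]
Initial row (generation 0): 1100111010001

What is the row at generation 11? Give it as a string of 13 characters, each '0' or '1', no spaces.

Answer: 1111000001111

Derivation:
Gen 0: 1100111010001
Gen 1 (rule 193): 0100011000100
Gen 2 (rule 184): 0010010100010
Gen 3 (rule 193): 1000000001000
Gen 4 (rule 184): 0100000000100
Gen 5 (rule 193): 0001111110001
Gen 6 (rule 184): 0001111101000
Gen 7 (rule 193): 1100111100011
Gen 8 (rule 184): 1010111010010
Gen 9 (rule 193): 0000011000000
Gen 10 (rule 184): 0000010100000
Gen 11 (rule 193): 1111000001111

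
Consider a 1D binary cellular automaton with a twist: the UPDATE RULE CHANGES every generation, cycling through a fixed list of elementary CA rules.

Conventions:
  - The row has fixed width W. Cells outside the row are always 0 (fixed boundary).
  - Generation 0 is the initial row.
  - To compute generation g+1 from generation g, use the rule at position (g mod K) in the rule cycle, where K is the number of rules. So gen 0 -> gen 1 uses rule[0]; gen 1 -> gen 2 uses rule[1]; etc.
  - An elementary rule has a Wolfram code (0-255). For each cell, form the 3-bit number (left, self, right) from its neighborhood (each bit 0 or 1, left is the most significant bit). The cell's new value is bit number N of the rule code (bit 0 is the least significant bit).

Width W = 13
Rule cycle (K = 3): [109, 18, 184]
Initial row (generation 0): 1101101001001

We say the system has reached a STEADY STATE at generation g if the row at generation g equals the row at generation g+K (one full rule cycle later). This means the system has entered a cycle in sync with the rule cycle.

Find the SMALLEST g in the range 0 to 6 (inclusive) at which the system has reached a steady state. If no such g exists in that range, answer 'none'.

Answer: 5

Derivation:
Gen 0: 1101101001001
Gen 1 (rule 109): 1111111001001
Gen 2 (rule 18): 0000000110110
Gen 3 (rule 184): 0000000101101
Gen 4 (rule 109): 1111110111111
Gen 5 (rule 18): 0000000000000
Gen 6 (rule 184): 0000000000000
Gen 7 (rule 109): 1111111111111
Gen 8 (rule 18): 0000000000000
Gen 9 (rule 184): 0000000000000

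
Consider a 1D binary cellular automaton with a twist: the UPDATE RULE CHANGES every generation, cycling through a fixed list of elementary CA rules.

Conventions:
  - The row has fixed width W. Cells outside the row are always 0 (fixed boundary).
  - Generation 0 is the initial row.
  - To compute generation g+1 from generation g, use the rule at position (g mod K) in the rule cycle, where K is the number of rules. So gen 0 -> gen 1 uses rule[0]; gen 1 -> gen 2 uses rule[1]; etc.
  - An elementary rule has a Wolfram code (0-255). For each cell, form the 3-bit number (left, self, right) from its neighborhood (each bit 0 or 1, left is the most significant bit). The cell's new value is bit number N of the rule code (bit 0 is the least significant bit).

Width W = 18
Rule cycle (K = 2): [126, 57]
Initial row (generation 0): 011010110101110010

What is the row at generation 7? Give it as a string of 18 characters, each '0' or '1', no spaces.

Gen 0: 011010110101110010
Gen 1 (rule 126): 111111111111011111
Gen 2 (rule 57): 100000000000110000
Gen 3 (rule 126): 110000000001111000
Gen 4 (rule 57): 101111111101000111
Gen 5 (rule 126): 111000000111101101
Gen 6 (rule 57): 100111110100011010
Gen 7 (rule 126): 111100011110111111

Answer: 111100011110111111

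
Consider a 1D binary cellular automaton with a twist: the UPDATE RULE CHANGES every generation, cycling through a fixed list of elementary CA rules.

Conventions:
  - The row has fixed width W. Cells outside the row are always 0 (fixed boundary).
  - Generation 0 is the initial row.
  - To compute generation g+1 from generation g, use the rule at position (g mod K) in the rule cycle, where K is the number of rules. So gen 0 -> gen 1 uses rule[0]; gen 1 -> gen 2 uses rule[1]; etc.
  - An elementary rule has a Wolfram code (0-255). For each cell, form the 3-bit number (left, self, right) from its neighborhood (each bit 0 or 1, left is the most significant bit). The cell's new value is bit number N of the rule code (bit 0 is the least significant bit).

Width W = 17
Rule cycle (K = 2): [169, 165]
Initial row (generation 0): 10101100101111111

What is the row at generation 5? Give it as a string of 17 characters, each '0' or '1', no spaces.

Gen 0: 10101100101111111
Gen 1 (rule 169): 01011000011111110
Gen 2 (rule 165): 01100011001111100
Gen 3 (rule 169): 01001010001111001
Gen 4 (rule 165): 01001110100110001
Gen 5 (rule 169): 00001101000100100

Answer: 00001101000100100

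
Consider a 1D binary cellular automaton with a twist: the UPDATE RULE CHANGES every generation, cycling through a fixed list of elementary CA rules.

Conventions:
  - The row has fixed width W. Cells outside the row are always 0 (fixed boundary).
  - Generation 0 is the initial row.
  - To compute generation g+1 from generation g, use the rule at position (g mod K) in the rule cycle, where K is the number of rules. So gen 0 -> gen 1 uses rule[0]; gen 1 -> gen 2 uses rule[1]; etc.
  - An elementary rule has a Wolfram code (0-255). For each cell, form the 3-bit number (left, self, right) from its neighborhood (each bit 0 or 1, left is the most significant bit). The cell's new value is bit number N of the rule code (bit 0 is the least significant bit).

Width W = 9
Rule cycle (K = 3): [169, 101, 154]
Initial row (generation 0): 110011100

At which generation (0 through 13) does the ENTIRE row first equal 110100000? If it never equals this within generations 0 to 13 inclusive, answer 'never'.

Answer: 13

Derivation:
Gen 0: 110011100
Gen 1 (rule 169): 100011001
Gen 2 (rule 101): 101001001
Gen 3 (rule 154): 000110110
Gen 4 (rule 169): 110101100
Gen 5 (rule 101): 011110101
Gen 6 (rule 154): 111100000
Gen 7 (rule 169): 111001111
Gen 8 (rule 101): 001000001
Gen 9 (rule 154): 010100010
Gen 10 (rule 169): 001001000
Gen 11 (rule 101): 101001011
Gen 12 (rule 154): 000110010
Gen 13 (rule 169): 110100000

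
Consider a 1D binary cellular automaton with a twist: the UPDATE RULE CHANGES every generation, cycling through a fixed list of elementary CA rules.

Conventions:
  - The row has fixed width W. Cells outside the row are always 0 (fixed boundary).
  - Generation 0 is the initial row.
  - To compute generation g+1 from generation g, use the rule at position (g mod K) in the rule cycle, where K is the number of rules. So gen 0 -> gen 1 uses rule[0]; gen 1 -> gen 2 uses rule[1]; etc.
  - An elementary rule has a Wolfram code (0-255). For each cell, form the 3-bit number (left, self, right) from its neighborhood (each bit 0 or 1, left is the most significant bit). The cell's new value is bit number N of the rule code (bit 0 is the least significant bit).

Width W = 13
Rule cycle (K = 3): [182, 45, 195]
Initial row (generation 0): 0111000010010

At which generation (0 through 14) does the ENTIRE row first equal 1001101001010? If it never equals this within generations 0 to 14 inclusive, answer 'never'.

Gen 0: 0111000010010
Gen 1 (rule 182): 1010100111111
Gen 2 (rule 45): 1111100100000
Gen 3 (rule 195): 0111101001111
Gen 4 (rule 182): 1011011110110
Gen 5 (rule 45): 1110110001100
Gen 6 (rule 195): 0110010110101
Gen 7 (rule 182): 1001111001111
Gen 8 (rule 45): 1001000001000
Gen 9 (rule 195): 0010011110011
Gen 10 (rule 182): 0111101101100
Gen 11 (rule 45): 0100011011001
Gen 12 (rule 195): 1001101001010
Gen 13 (rule 182): 1110011111111
Gen 14 (rule 45): 1000010000000

Answer: 12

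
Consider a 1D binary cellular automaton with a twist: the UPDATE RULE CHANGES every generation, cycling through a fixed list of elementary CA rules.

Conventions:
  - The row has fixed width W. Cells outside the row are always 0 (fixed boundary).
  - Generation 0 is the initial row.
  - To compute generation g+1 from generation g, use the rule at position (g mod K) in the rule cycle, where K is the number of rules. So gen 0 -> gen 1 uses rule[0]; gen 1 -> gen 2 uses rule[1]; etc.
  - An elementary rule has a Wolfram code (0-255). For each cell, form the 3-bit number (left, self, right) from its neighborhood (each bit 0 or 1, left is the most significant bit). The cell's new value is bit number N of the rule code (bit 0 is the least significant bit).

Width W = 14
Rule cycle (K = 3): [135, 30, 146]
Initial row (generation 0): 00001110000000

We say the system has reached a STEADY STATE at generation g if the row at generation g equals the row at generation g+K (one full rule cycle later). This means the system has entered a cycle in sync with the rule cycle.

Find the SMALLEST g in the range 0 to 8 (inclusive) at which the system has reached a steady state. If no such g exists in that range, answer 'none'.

Gen 0: 00001110000000
Gen 1 (rule 135): 11110100111111
Gen 2 (rule 30): 10000111100000
Gen 3 (rule 146): 01001011010000
Gen 4 (rule 135): 11011000010111
Gen 5 (rule 30): 10010100110100
Gen 6 (rule 146): 01100011000010
Gen 7 (rule 135): 10001100011110
Gen 8 (rule 30): 11011010110001
Gen 9 (rule 146): 00000000001010
Gen 10 (rule 135): 11111111111010
Gen 11 (rule 30): 10000000000011

Answer: none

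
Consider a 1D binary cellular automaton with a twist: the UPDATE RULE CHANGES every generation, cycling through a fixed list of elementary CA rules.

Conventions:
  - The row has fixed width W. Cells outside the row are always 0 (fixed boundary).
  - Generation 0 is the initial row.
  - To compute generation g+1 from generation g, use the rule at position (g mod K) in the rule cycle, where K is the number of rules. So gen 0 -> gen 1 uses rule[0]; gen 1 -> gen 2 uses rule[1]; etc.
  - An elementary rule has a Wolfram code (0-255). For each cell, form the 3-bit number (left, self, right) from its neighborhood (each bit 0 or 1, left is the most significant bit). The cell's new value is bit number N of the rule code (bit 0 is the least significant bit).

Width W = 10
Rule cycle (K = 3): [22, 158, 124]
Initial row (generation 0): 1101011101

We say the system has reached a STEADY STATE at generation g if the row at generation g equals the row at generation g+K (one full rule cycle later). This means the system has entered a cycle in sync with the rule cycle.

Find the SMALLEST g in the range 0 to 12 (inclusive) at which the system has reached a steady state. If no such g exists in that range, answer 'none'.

Answer: 7

Derivation:
Gen 0: 1101011101
Gen 1 (rule 22): 0001000001
Gen 2 (rule 158): 0011100011
Gen 3 (rule 124): 0010110011
Gen 4 (rule 22): 0110001100
Gen 5 (rule 158): 1101011010
Gen 6 (rule 124): 1111111111
Gen 7 (rule 22): 0000000000
Gen 8 (rule 158): 0000000000
Gen 9 (rule 124): 0000000000
Gen 10 (rule 22): 0000000000
Gen 11 (rule 158): 0000000000
Gen 12 (rule 124): 0000000000
Gen 13 (rule 22): 0000000000
Gen 14 (rule 158): 0000000000
Gen 15 (rule 124): 0000000000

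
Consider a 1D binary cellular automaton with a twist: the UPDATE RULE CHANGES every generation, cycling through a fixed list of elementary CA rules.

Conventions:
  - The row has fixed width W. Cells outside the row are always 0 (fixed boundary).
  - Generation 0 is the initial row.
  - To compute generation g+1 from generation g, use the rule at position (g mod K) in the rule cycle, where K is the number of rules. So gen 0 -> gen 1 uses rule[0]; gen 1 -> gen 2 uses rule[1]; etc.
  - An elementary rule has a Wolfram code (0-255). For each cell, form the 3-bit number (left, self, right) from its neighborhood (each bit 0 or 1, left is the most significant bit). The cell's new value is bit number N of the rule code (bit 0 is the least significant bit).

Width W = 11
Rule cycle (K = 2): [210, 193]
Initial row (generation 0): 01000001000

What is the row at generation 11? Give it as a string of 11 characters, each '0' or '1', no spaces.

Answer: 01000000010

Derivation:
Gen 0: 01000001000
Gen 1 (rule 210): 10100010100
Gen 2 (rule 193): 00001000001
Gen 3 (rule 210): 00010100010
Gen 4 (rule 193): 11000001000
Gen 5 (rule 210): 01100010100
Gen 6 (rule 193): 00101000001
Gen 7 (rule 210): 01000100010
Gen 8 (rule 193): 00010001000
Gen 9 (rule 210): 00101010100
Gen 10 (rule 193): 10000000001
Gen 11 (rule 210): 01000000010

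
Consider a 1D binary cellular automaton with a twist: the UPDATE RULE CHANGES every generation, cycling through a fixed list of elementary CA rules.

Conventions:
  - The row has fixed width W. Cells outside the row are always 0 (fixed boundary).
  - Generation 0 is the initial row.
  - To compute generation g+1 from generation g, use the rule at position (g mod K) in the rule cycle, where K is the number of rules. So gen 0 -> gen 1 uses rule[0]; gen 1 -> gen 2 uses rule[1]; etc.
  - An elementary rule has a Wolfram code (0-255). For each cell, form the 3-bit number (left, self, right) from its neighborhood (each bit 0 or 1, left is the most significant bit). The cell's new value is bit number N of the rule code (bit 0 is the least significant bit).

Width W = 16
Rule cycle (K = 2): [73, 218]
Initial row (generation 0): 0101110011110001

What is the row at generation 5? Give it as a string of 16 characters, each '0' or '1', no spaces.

Answer: 0000001101100001

Derivation:
Gen 0: 0101110011110001
Gen 1 (rule 73): 0001010010010100
Gen 2 (rule 218): 0010001101100010
Gen 3 (rule 73): 1000101101101000
Gen 4 (rule 218): 0101001101100100
Gen 5 (rule 73): 0000001101100001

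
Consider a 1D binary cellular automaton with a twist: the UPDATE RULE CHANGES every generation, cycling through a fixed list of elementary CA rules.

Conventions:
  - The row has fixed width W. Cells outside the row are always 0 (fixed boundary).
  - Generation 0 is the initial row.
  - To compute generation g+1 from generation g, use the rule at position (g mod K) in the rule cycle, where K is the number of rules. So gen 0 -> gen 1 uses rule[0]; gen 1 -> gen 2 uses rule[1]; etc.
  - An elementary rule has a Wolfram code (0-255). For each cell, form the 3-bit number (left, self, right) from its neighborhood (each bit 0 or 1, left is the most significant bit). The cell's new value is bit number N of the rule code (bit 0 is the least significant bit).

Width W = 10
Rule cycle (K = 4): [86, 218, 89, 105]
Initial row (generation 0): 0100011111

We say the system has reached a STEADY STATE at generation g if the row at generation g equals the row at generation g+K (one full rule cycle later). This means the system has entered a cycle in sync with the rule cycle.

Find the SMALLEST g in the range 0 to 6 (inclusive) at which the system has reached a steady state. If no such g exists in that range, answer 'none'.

Answer: none

Derivation:
Gen 0: 0100011111
Gen 1 (rule 86): 1110100001
Gen 2 (rule 218): 1110010010
Gen 3 (rule 89): 1011001001
Gen 4 (rule 105): 0111000000
Gen 5 (rule 86): 1001100000
Gen 6 (rule 218): 0111110000
Gen 7 (rule 89): 0100011111
Gen 8 (rule 105): 0001010001
Gen 9 (rule 86): 0011011011
Gen 10 (rule 218): 0111011011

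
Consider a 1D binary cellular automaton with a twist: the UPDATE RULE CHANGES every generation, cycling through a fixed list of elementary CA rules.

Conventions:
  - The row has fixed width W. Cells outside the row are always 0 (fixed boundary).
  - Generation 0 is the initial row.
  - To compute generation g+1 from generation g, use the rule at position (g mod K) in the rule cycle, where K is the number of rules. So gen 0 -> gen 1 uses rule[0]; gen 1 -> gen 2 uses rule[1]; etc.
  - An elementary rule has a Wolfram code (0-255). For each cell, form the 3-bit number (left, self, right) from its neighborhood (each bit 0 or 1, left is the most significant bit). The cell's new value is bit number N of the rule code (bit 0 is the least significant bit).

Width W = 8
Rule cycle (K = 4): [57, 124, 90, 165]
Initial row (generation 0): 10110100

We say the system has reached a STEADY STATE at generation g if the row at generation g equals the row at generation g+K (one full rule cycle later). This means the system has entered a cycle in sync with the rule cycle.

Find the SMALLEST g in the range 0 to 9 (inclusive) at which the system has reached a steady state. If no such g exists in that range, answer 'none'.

Gen 0: 10110100
Gen 1 (rule 57): 01101011
Gen 2 (rule 124): 01111111
Gen 3 (rule 90): 11000001
Gen 4 (rule 165): 00011101
Gen 5 (rule 57): 11010010
Gen 6 (rule 124): 11111011
Gen 7 (rule 90): 10001011
Gen 8 (rule 165): 10101100
Gen 9 (rule 57): 01011011
Gen 10 (rule 124): 01111111
Gen 11 (rule 90): 11000001
Gen 12 (rule 165): 00011101
Gen 13 (rule 57): 11010010

Answer: none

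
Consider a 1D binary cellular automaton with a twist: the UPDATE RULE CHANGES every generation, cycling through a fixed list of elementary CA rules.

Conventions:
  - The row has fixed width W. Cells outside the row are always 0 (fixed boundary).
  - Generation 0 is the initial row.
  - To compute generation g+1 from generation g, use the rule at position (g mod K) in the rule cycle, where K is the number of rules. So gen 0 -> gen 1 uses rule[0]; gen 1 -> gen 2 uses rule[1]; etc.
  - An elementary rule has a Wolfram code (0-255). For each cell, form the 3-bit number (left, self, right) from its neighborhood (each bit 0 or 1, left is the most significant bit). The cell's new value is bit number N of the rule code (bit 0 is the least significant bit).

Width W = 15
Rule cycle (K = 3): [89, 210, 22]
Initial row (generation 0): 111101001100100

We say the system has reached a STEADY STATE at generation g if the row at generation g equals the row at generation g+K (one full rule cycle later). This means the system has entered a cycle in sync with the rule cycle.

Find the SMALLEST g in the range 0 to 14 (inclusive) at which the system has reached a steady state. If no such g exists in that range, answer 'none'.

Answer: 12

Derivation:
Gen 0: 111101001100100
Gen 1 (rule 89): 100100101110011
Gen 2 (rule 210): 011011000111101
Gen 3 (rule 22): 100000101000001
Gen 4 (rule 89): 011110000111100
Gen 5 (rule 210): 101111001011110
Gen 6 (rule 22): 100000111000001
Gen 7 (rule 89): 011110101111100
Gen 8 (rule 210): 101110000111110
Gen 9 (rule 22): 100001001000001
Gen 10 (rule 89): 011100100111100
Gen 11 (rule 210): 101111011011110
Gen 12 (rule 22): 100000000000001
Gen 13 (rule 89): 011111111111100
Gen 14 (rule 210): 101111111111110
Gen 15 (rule 22): 100000000000001
Gen 16 (rule 89): 011111111111100
Gen 17 (rule 210): 101111111111110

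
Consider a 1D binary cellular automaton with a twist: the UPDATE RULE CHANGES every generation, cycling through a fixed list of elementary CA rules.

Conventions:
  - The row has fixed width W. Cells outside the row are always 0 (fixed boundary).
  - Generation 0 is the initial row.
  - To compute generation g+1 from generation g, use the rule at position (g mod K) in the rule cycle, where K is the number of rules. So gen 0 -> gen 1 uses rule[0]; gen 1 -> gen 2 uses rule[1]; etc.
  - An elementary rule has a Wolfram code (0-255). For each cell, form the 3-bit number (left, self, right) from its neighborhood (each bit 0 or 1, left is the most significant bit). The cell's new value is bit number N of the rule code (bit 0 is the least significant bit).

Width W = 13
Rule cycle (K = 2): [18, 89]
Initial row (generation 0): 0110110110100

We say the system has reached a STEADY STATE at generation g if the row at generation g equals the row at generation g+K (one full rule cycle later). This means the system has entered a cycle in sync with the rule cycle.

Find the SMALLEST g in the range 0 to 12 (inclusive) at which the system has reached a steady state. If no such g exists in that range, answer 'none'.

Answer: 5

Derivation:
Gen 0: 0110110110100
Gen 1 (rule 18): 1000000000010
Gen 2 (rule 89): 0111111111001
Gen 3 (rule 18): 1000000000110
Gen 4 (rule 89): 0111111110111
Gen 5 (rule 18): 1000000000000
Gen 6 (rule 89): 0111111111111
Gen 7 (rule 18): 1000000000000
Gen 8 (rule 89): 0111111111111
Gen 9 (rule 18): 1000000000000
Gen 10 (rule 89): 0111111111111
Gen 11 (rule 18): 1000000000000
Gen 12 (rule 89): 0111111111111
Gen 13 (rule 18): 1000000000000
Gen 14 (rule 89): 0111111111111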